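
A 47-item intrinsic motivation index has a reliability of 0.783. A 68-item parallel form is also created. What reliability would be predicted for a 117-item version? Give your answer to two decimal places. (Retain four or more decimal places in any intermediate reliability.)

0.90

The 68-item form is not needed; work directly from the 47-item form with n = 117/47 = 2.4894.
r_{117} = n·r / (1 + (n − 1)·r) = 1.9492 / 2.1662 ≈ 0.8998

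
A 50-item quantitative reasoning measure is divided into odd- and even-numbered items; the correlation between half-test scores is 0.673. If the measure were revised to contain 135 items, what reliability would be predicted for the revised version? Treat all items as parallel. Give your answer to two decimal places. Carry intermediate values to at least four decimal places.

Spearman-Brown correction (n = 2): r_full = 2·0.673/(1 + 0.673) = 0.8045
Length factor from 50 to 135 items: n = 135/50 = 2.7000
r_new = n·r_full / (1 + (n − 1)·r_full) = 2.1722 / 2.3677 ≈ 0.9174

0.92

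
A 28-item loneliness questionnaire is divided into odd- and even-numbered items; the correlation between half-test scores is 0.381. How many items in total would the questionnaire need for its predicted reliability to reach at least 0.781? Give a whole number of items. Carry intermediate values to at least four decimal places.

82

Corrected full-test reliability: r_full = 2 × 0.381 / (1 + 0.381) ≈ 0.5518
Solve Spearman-Brown for n: n = 0.781(1 − 0.5518) / [0.5518(1 − 0.781)] = 2.8967
Items = 2.8967 × 28 ≈ 81.11 → 82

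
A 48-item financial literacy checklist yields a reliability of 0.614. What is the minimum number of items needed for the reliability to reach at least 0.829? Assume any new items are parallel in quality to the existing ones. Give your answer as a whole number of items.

Invert Spearman-Brown to solve for n:
n = r_target (1 − r_old) / [ r_old (1 − r_target) ]
n = 0.829(1 − 0.614) / [0.614(1 − 0.829)]
n = 0.319994 / 0.104994 ≈ 3.0477
So the test needs 3.0477 × 48 ≈ 146.29 items; rounding up, 147.

147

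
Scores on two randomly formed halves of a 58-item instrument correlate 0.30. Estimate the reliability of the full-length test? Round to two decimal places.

Each half is half the length of the full test, so the full test is n = 2 times a half.
r_full = 2r_hh / (1 + r_hh) = 2 × 0.30 / (1 + 0.30)
       = 0.6000 / 1.3000 = 0.4615

0.46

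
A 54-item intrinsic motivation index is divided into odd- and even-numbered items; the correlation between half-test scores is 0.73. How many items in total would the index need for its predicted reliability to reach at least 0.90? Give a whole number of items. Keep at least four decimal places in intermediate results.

Corrected full-test reliability: r_full = 2 × 0.73 / (1 + 0.73) ≈ 0.8439
n = r_tgt(1 − r_full) / [r_full(1 − r_tgt)] = 0.90 × 0.1561 / (0.8439 × 0.10) ≈ 1.6648
Required items = 1.6648 × 54 = 89.90, so 90 items.

90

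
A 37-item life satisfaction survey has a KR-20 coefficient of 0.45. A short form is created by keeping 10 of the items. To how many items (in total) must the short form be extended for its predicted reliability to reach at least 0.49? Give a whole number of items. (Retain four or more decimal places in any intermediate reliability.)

44

Short-form reliability: n = 10/37 = 0.2703; r_10 = n·r/(1+(n−1)r) ≈ 0.1811
Length factor from the short form to reach 0.49: n' = 0.49(1 − 0.1811) / [0.1811(1 − 0.49)] ≈ 4.3445
Total items = 4.3445 × 10 = 43.45, rounded up to 44.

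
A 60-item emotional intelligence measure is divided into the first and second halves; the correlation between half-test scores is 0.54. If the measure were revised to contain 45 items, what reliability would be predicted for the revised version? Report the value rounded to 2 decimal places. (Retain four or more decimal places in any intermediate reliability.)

First correct the split-half correlation to full-test reliability: r_full = 2 × 0.54 / (1 + 0.54) ≈ 0.7013
Length factor from 60 to 45 items: n = 45/60 = 0.7500
r_new = n·r_full / (1 + (n − 1)·r_full) = 0.5260 / 0.8247 ≈ 0.6378

0.64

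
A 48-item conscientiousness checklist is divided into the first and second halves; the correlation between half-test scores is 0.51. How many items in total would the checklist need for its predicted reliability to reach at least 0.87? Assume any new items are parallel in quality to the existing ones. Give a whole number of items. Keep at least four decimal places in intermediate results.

r_full = 2(0.51)/(1 + 0.51) = 0.6755
n = r_tgt(1 − r_full) / [r_full(1 − r_tgt)] = 0.87 × 0.3245 / (0.6755 × 0.13) ≈ 3.2149
Items = 3.2149 × 48 ≈ 154.32 → 155

155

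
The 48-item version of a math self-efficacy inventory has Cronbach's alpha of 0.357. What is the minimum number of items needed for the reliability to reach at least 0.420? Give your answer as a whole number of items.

63

Spearman-Brown solved for the length factor n:
n = r*(1 − r) / [ r (1 − r*) ]
n = 0.420(1 − 0.357) / [0.357(1 − 0.420)]
n = 0.270060 / 0.207060 ≈ 1.3043
So the test needs 1.3043 × 48 ≈ 62.61 items; rounding up, 63.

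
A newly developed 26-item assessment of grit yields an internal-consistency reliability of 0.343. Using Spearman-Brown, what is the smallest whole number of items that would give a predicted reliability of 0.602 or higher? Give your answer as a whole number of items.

76

n = 0.602 × (1 − 0.343) / [ 0.343 × (1 − 0.602) ]
n = 0.395514 / 0.136514 ≈ 2.8972
2.8972 × 26 = 75.33 → 76 items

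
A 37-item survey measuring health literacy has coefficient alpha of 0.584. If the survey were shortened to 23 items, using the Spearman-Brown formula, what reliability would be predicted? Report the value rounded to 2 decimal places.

0.47

n = 23/37 = 0.6216
r_new = (0.6216 × 0.584) / (1 + (0.6216 − 1) × 0.584)
     = 0.3630 / 0.7790 = 0.4660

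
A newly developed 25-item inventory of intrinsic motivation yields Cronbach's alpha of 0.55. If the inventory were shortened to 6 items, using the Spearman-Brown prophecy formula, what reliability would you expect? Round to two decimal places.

0.23

n = 6/25 = 0.24
r_new = 0.24·0.55 / [1 + (0.24 − 1)·0.55]
     = 0.1320 / 0.5820 = 0.2268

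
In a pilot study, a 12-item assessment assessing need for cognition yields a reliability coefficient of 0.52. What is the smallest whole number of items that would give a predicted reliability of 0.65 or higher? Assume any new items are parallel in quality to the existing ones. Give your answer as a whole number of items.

21

Rearranging the Spearman-Brown formula for n,
n = r*(1 − r) / [ r (1 − r*) ]
n = [0.65 × 0.48] / [0.52 × 0.35]
  = 0.3120 / 0.1820 = 1.7143
1.7143 × 12 = 20.57 → 21 items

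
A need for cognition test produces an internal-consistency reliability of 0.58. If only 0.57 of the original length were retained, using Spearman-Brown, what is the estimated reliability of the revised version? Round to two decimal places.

By Spearman-Brown, r_new = n r / (1 + (n − 1) r).
r_new = 0.57·0.58 / [1 + (0.57 − 1)·0.58]
     = 0.3306 / 0.7506 = 0.4404

0.44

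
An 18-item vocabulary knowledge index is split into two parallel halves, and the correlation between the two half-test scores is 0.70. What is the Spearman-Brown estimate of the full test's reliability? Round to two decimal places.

The full test is twice the length of either half (n = 2).
r_full = 2r_hh / (1 + r_hh) = 2 × 0.70 / (1 + 0.70)
       = 1.4000 / 1.7000 = 0.8235

0.82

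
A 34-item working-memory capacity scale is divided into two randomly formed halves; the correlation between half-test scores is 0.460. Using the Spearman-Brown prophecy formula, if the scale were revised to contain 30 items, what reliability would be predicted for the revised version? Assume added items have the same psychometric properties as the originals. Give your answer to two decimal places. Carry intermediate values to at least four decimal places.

0.60

Full-test reliability from the split-half r: r_full = 2(0.460)/(1 + 0.460) = 0.6301
Length factor from 34 to 30 items: n = 30/34 = 0.8824
r_new = n·r_full / (1 + (n − 1)·r_full) = 0.5560 / 0.9259 ≈ 0.6005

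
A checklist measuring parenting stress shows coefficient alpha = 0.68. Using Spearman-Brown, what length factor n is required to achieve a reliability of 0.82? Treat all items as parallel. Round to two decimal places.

Rearranging the Spearman-Brown formula for n,
n = r*(1 − r) / [ r (1 − r*) ]
n = [0.82 × 0.32] / [0.68 × 0.18]
  = 0.2624 / 0.1224 = 2.1438

2.14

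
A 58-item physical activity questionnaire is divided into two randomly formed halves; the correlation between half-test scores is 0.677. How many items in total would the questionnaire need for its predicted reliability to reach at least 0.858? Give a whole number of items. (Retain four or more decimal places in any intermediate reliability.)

84

r_full = 2(0.677)/(1 + 0.677) = 0.8074
Solve Spearman-Brown for n: n = 0.858(1 − 0.8074) / [0.8074(1 − 0.858)] = 1.4413
Items = 1.4413 × 58 ≈ 83.60 → 84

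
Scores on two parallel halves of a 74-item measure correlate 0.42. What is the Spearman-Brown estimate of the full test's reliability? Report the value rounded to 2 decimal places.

0.59

Each half is half the length of the full test, so the full test is n = 2 times a half.
r_full = 2(0.42) / (1 + 0.42)
       = 0.8400 / 1.4200 = 0.5915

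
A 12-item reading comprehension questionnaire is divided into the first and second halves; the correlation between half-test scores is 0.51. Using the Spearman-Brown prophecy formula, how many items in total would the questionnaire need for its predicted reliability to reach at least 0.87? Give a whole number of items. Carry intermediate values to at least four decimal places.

r_full = 2(0.51)/(1 + 0.51) = 0.6755
Solve Spearman-Brown for n: n = 0.87(1 − 0.6755) / [0.6755(1 − 0.87)] = 3.2149
Items = 3.2149 × 12 ≈ 38.58 → 39

39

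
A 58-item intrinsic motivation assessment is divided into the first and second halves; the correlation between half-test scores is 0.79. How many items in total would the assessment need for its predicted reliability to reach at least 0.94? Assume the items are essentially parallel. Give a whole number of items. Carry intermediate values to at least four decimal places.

121

r_full = 2(0.79)/(1 + 0.79) = 0.8827
Solve Spearman-Brown for n: n = 0.94(1 − 0.8827) / [0.8827(1 − 0.94)] = 2.0819
Required items = 2.0819 × 58 = 120.75, so 121 items.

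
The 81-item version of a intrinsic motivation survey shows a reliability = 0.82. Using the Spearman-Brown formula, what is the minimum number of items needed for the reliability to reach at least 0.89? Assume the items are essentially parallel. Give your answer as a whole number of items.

144

Invert Spearman-Brown to solve for n:
n = r_target (1 − r_old) / [ r_old (1 − r_target) ]
n = 0.89 × (1 − 0.82) / [ 0.82 × (1 − 0.89) ]
n = 0.1602 / 0.0902 ≈ 1.7761
Items needed = n × 81 = 1.7761 × 81 ≈ 143.86 → round up to 144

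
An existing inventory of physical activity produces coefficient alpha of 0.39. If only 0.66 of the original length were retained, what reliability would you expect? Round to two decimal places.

Spearman-Brown: r_new = n·r / (1 + (n − 1)·r)
r_new = (0.66 × 0.39) / (1 + (0.66 − 1) × 0.39)
r_new = 0.2574 / 0.8674 ≈ 0.2967

0.30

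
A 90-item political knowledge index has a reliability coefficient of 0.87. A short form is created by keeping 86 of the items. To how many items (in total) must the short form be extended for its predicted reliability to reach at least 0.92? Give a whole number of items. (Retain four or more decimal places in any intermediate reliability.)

First, r for the 86-item form: n = 86/90 = 0.9556, so r_86 = 0.9556·0.87/(1 + (0.9556 − 1)·0.87) = 0.8648
Then solve for n' with r_old = 0.8648, r_target = 0.92: n' = 0.92(1 − 0.8648)/[0.8648(1 − 0.92)] = 1.7979
Total items = 1.7979 × 86 = 154.62, rounded up to 155.

155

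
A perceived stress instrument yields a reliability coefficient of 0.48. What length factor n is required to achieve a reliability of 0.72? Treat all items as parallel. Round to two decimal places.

Spearman-Brown solved for the length factor n:
n = r_target (1 − r_old) / [ r_old (1 − r_target) ]
n = 0.72 × (1 − 0.48) / [ 0.48 × (1 − 0.72) ]
n = 0.3744 / 0.1344 ≈ 2.7857

2.79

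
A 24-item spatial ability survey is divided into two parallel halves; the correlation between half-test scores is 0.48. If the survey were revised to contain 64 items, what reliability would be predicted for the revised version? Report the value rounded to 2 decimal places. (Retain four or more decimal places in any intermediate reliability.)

0.83

First correct the split-half correlation to full-test reliability: r_full = 2 × 0.48 / (1 + 0.48) ≈ 0.6486
Then adjust to 64 items: n = 64/24 = 2.6667
r_new = n·r_full / (1 + (n − 1)·r_full) = 1.7296 / 2.0810 ≈ 0.8311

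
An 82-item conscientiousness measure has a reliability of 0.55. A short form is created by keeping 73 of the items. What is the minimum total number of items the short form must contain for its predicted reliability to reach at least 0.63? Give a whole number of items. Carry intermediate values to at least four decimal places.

First, r for the 73-item form: n = 73/82 = 0.8902, so r_73 = 0.8902·0.55/(1 + (0.8902 − 1)·0.55) = 0.5211
Then solve for n' with r_old = 0.5211, r_target = 0.63: n' = 0.63(1 − 0.5211)/[0.5211(1 − 0.63)] = 1.5648
Total items = 1.5648 × 73 = 114.23, rounded up to 115.

115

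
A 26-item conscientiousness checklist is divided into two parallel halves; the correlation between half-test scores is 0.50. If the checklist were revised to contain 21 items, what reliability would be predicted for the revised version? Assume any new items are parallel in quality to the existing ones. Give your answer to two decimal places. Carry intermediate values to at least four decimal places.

Full-test reliability from the split-half r: r_full = 2(0.50)/(1 + 0.50) = 0.6667
Length factor from 26 to 21 items: n = 21/26 = 0.8077
r_new = n·r_full / (1 + (n − 1)·r_full) = 0.5385 / 0.8718 ≈ 0.6177

0.62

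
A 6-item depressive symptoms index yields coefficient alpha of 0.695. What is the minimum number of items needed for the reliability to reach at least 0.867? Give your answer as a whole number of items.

18

n = 0.867(1 − 0.695) / [0.695(1 − 0.867)]
  = 0.264435 / 0.092435 = 2.8608
So the test needs 2.8608 × 6 ≈ 17.16 items; rounding up, 18.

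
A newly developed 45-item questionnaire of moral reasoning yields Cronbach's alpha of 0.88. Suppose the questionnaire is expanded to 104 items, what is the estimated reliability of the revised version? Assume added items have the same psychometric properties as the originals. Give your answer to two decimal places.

0.94

The new length is 104/45 = 2.3111 times the old.
r_new = 2.3111·0.88 / [1 + (2.3111 − 1)·0.88]
r_new = 2.0338 / 2.1538 ≈ 0.9443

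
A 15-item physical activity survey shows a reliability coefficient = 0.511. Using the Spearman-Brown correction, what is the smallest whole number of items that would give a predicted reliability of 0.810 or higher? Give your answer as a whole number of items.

62

Rearranging the Spearman-Brown formula for n,
n = r*(1 − r) / [ r (1 − r*) ]
n = 0.810(1 − 0.511) / [0.511(1 − 0.810)]
n = 0.396090 / 0.097090 ≈ 4.0796
So the test needs 4.0796 × 15 ≈ 61.19 items; rounding up, 62.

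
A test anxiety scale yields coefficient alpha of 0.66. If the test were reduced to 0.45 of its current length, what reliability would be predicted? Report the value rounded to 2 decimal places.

0.47

By Spearman-Brown, r_new = n r / (1 + (n − 1) r).
r_new = 0.45·0.66 / [1 + (0.45 − 1)·0.66]
     = 0.2970 / 0.6370 = 0.4662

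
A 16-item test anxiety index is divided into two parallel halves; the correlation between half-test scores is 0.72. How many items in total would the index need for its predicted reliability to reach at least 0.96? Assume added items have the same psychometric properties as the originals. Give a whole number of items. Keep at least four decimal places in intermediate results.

75

Corrected full-test reliability: r_full = 2 × 0.72 / (1 + 0.72) ≈ 0.8372
Solve Spearman-Brown for n: n = 0.96(1 − 0.8372) / [0.8372(1 − 0.96)] = 4.6670
Items = 4.6670 × 16 ≈ 74.67 → 75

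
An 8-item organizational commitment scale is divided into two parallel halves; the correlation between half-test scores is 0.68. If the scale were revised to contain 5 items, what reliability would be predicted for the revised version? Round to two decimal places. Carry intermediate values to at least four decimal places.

0.73

Full-test reliability from the split-half r: r_full = 2(0.68)/(1 + 0.68) = 0.8095
Length factor from 8 to 5 items: n = 5/8 = 0.6250
r_new = n·r_full / (1 + (n − 1)·r_full) = 0.5059 / 0.6964 ≈ 0.7265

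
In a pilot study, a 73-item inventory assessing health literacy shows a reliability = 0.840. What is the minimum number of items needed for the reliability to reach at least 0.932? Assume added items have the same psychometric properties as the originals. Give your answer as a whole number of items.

191

Invert Spearman-Brown to solve for n:
n = r_target (1 − r_old) / [ r_old (1 − r_target) ]
n = 0.932(1 − 0.840) / [0.840(1 − 0.932)]
  = 0.149120 / 0.057120 = 2.6106
So the test needs 2.6106 × 73 ≈ 190.57 items; rounding up, 191.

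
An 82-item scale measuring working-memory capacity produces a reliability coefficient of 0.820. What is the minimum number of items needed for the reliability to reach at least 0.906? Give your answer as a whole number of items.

174

n = 0.906 × (1 − 0.820) / [ 0.820 × (1 − 0.906) ]
  = 0.163080 / 0.077080 = 2.1157
2.1157 × 82 = 173.49 → 174 items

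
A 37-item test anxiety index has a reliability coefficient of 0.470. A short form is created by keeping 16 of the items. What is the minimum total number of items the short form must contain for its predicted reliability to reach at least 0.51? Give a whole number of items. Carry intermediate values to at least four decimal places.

44

First, r for the 16-item form: n = 16/37 = 0.4324, so r_16 = 0.4324·0.470/(1 + (0.4324 − 1)·0.470) = 0.2772
Length factor from the short form to reach 0.51: n' = 0.51(1 − 0.2772) / [0.2772(1 − 0.51)] ≈ 2.7139
Total items = 2.7139 × 16 = 43.42, rounded up to 44.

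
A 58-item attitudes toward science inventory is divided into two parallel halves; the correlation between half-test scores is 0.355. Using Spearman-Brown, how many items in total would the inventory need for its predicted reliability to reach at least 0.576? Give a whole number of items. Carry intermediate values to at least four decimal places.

Corrected full-test reliability: r_full = 2 × 0.355 / (1 + 0.355) ≈ 0.5240
n = r_tgt(1 − r_full) / [r_full(1 − r_tgt)] = 0.576 × 0.4760 / (0.5240 × 0.424) ≈ 1.2340
Required items = 1.2340 × 58 = 71.57, so 72 items.

72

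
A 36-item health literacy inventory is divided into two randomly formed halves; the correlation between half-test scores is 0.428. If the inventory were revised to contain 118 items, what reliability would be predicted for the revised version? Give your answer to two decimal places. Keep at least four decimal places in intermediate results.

0.83

First correct the split-half correlation to full-test reliability: r_full = 2 × 0.428 / (1 + 0.428) ≈ 0.5994
Then adjust to 118 items: n = 118/36 = 3.2778
r_new = n·r_full / (1 + (n − 1)·r_full) = 1.9647 / 2.3653 ≈ 0.8306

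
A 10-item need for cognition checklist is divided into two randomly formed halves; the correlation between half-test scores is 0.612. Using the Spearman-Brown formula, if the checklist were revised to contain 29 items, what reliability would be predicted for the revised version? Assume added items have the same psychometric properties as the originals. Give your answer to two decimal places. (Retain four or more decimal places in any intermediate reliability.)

Full-test reliability from the split-half r: r_full = 2(0.612)/(1 + 0.612) = 0.7593
Length factor from 10 to 29 items: n = 29/10 = 2.9000
r_new = n·r_full / (1 + (n − 1)·r_full) = 2.2020 / 2.4427 ≈ 0.9015

0.90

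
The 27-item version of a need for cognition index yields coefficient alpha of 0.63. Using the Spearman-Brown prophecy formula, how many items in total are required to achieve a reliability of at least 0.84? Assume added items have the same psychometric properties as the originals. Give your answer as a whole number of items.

Invert Spearman-Brown to solve for n:
n = r*(1 − r) / [ r (1 − r*) ]
n = 0.84(1 − 0.63) / [0.63(1 − 0.84)]
  = 0.3108 / 0.1008 = 3.0833
3.0833 × 27 = 83.25 → 84 items

84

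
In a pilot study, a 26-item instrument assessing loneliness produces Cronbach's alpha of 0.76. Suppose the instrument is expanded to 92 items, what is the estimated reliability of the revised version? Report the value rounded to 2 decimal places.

n = 92/26 = 3.5385
Spearman-Brown: r_new = n·r / (1 + (n − 1)·r)
r_new = (3.5385 × 0.76) / (1 + (3.5385 − 1) × 0.76)
     = 2.6893 / 2.9293 = 0.9181

0.92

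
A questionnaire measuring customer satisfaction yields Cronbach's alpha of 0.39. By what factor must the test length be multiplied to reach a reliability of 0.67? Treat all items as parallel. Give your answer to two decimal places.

Invert Spearman-Brown to solve for n:
n = r_target (1 − r_old) / [ r_old (1 − r_target) ]
n = 0.67(1 − 0.39) / [0.39(1 − 0.67)]
  = 0.4087 / 0.1287 = 3.1756

3.18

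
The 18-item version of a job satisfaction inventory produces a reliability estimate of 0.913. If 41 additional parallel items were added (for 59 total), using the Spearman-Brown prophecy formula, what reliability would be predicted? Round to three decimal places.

0.972

The new length is 59/18 = 3.2778 times the old.
r_new = 3.2778·0.913 / [1 + (3.2778 − 1)·0.913]
     = 2.9926 / 3.0796 = 0.9717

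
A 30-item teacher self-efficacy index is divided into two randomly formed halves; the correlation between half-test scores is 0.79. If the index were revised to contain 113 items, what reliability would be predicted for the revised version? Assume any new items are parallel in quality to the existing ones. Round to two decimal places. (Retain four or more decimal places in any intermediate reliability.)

0.97

First correct the split-half correlation to full-test reliability: r_full = 2 × 0.79 / (1 + 0.79) ≈ 0.8827
Then adjust to 113 items: n = 113/30 = 3.7667
r_new = n·r_full / (1 + (n − 1)·r_full) = 3.3249 / 3.4422 ≈ 0.9659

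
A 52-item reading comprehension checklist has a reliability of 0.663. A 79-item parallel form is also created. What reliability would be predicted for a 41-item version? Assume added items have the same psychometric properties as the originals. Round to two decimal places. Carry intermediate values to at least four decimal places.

The 79-item form is not needed; work directly from the 52-item form with n = 41/52 = 0.7885.
r_{41} = n·r / (1 + (n − 1)·r) = 0.5228 / 0.8598 ≈ 0.6080

0.61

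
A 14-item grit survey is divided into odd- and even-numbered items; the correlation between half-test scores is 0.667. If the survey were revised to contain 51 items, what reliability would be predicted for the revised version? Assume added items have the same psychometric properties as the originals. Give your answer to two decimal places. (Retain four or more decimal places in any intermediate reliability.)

0.94

Spearman-Brown correction (n = 2): r_full = 2·0.667/(1 + 0.667) = 0.8002
Length factor from 14 to 51 items: n = 51/14 = 3.6429
r_new = n·r_full / (1 + (n − 1)·r_full) = 2.9150 / 3.1148 ≈ 0.9359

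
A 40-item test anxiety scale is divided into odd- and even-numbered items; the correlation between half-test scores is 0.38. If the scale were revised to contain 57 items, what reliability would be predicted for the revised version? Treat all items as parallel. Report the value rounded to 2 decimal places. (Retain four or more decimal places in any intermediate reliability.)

0.64

Full-test reliability from the split-half r: r_full = 2(0.38)/(1 + 0.38) = 0.5507
Then adjust to 57 items: n = 57/40 = 1.4250
r_new = n·r_full / (1 + (n − 1)·r_full) = 0.7847 / 1.2340 ≈ 0.6359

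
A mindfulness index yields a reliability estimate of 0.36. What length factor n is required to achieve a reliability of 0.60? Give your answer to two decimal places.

Rearranging the Spearman-Brown formula for n,
n = r_target (1 − r_old) / [ r_old (1 − r_target) ]
n = 0.60 × (1 − 0.36) / [ 0.36 × (1 − 0.60) ]
n = 0.3840 / 0.1440 ≈ 2.6667

2.67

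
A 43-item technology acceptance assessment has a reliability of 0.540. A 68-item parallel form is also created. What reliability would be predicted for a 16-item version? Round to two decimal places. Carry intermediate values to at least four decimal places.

The 68-item form is not needed; work directly from the 43-item form with n = 16/43 = 0.3721.
r_{16} = n·r / (1 + (n − 1)·r) = 0.2009 / 0.6609 ≈ 0.3040

0.30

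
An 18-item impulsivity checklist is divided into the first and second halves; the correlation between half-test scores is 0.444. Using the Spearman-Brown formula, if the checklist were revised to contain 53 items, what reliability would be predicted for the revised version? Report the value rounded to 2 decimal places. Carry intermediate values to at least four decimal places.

0.82

Spearman-Brown correction (n = 2): r_full = 2·0.444/(1 + 0.444) = 0.6150
Length factor from 18 to 53 items: n = 53/18 = 2.9444
r_new = n·r_full / (1 + (n − 1)·r_full) = 1.8108 / 2.1958 ≈ 0.8247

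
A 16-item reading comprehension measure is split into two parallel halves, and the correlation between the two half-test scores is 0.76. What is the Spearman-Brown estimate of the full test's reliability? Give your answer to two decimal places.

Apply the Spearman-Brown correction with n = 2:
r_full = 2r_hh / (1 + r_hh) = 2 × 0.76 / (1 + 0.76)
       = 1.5200 / 1.7600 = 0.8636

0.86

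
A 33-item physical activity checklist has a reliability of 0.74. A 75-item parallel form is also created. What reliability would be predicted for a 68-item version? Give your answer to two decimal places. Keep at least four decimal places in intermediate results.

0.85

The 75-item form is not needed; work directly from the 33-item form with n = 68/33 = 2.0606.
r_{68} = n·r / (1 + (n − 1)·r) = 1.5248 / 1.7848 ≈ 0.8543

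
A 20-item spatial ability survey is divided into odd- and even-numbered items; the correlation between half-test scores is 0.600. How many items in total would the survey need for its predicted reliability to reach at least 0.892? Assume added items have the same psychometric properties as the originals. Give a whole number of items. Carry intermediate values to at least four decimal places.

56

Corrected full-test reliability: r_full = 2 × 0.600 / (1 + 0.600) ≈ 0.7500
n = r_tgt(1 − r_full) / [r_full(1 − r_tgt)] = 0.892 × 0.2500 / (0.7500 × 0.108) ≈ 2.7531
Required items = 2.7531 × 20 = 55.06, so 56 items.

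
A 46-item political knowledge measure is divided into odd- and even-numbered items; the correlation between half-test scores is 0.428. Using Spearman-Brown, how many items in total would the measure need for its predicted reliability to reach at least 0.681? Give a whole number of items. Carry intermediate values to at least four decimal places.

66

Corrected full-test reliability: r_full = 2 × 0.428 / (1 + 0.428) ≈ 0.5994
Solve Spearman-Brown for n: n = 0.681(1 − 0.5994) / [0.5994(1 − 0.681)] = 1.4268
Required items = 1.4268 × 46 = 65.63, so 66 items.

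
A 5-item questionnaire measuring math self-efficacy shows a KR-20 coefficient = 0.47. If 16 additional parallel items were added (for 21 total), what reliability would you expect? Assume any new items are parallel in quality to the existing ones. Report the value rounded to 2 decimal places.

0.79

The new length is 21/5 = 4.2 times the old.
r_new = 4.2·0.47 / [1 + (4.2 − 1)·0.47]
r_new = 1.9740 / 2.5040 ≈ 0.7883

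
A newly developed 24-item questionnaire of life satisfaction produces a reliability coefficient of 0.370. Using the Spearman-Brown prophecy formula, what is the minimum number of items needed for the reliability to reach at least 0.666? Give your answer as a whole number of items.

82

Spearman-Brown solved for the length factor n:
n = r_target (1 − r_old) / [ r_old (1 − r_target) ]
n = [0.666 × 0.630] / [0.370 × 0.334]
  = 0.419580 / 0.123580 = 3.3952
So the test needs 3.3952 × 24 ≈ 81.48 items; rounding up, 82.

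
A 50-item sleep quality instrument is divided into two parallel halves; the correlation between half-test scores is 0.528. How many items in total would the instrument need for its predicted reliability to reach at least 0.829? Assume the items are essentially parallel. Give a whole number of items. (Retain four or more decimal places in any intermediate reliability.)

109

r_full = 2(0.528)/(1 + 0.528) = 0.6911
Solve Spearman-Brown for n: n = 0.829(1 − 0.6911) / [0.6911(1 − 0.829)] = 2.1669
Required items = 2.1669 × 50 = 108.34, so 109 items.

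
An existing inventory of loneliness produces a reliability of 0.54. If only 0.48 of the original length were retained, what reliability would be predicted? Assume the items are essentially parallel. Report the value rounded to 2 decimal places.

0.36

r_new = (0.48 × 0.54) / (1 + (0.48 − 1) × 0.54)
     = 0.2592 / 0.7192 = 0.3604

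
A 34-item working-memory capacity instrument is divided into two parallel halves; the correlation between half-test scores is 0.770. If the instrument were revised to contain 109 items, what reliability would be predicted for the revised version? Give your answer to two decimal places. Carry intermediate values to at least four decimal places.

0.96

Spearman-Brown correction (n = 2): r_full = 2·0.770/(1 + 0.770) = 0.8701
Then adjust to 109 items: n = 109/34 = 3.2059
r_new = n·r_full / (1 + (n − 1)·r_full) = 2.7895 / 2.9194 ≈ 0.9555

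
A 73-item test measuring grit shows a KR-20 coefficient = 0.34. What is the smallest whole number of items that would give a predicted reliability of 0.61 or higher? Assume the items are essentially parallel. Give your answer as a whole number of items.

Rearranging the Spearman-Brown formula for n,
n = r_target (1 − r_old) / [ r_old (1 − r_target) ]
n = 0.61(1 − 0.34) / [0.34(1 − 0.61)]
  = 0.4026 / 0.1326 = 3.0362
3.0362 × 73 = 221.64 → 222 items

222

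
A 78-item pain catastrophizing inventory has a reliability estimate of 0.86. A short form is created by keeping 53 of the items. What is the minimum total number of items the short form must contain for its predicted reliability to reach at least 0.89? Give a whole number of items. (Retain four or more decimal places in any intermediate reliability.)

Short-form reliability: n = 53/78 = 0.6795; r_53 = n·r/(1+(n−1)r) ≈ 0.8067
Length factor from the short form to reach 0.89: n' = 0.89(1 − 0.8067) / [0.8067(1 − 0.89)] ≈ 1.9387
Items = 1.9387 × 53 ≈ 102.75 → 103

103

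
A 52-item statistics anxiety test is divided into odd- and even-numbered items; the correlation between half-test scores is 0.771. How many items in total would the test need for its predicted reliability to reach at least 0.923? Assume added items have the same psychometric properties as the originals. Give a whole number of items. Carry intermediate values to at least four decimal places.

Corrected full-test reliability: r_full = 2 × 0.771 / (1 + 0.771) ≈ 0.8707
Solve Spearman-Brown for n: n = 0.923(1 − 0.8707) / [0.8707(1 − 0.923)] = 1.7801
Items = 1.7801 × 52 ≈ 92.57 → 93

93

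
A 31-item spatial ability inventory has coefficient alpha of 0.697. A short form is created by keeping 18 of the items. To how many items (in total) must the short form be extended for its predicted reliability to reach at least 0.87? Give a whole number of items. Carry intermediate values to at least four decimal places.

91

First, r for the 18-item form: n = 18/31 = 0.5806, so r_18 = 0.5806·0.697/(1 + (0.5806 − 1)·0.697) = 0.5718
Length factor from the short form to reach 0.87: n' = 0.87(1 − 0.5718) / [0.5718(1 − 0.87)] ≈ 5.0116
Total items = 5.0116 × 18 = 90.21, rounded up to 91.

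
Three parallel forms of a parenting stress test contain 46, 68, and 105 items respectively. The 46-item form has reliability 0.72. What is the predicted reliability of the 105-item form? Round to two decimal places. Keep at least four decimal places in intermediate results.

The 68-item form is not needed; work directly from the 46-item form with n = 105/46 = 2.2826.
r_{105} = n·r / (1 + (n − 1)·r) = 1.6435 / 1.9235 ≈ 0.8544

0.85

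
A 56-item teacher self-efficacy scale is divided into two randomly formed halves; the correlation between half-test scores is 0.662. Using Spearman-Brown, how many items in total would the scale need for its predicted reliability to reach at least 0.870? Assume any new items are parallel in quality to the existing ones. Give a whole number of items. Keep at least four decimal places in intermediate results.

96

Corrected full-test reliability: r_full = 2 × 0.662 / (1 + 0.662) ≈ 0.7966
n = r_tgt(1 − r_full) / [r_full(1 − r_tgt)] = 0.870 × 0.2034 / (0.7966 × 0.130) ≈ 1.7088
Required items = 1.7088 × 56 = 95.69, so 96 items.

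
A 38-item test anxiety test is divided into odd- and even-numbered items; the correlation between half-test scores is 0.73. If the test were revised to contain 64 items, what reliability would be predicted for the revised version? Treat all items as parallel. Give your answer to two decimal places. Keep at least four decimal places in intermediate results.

0.90

Full-test reliability from the split-half r: r_full = 2(0.73)/(1 + 0.73) = 0.8439
Then adjust to 64 items: n = 64/38 = 1.6842
r_new = n·r_full / (1 + (n − 1)·r_full) = 1.4213 / 1.5774 ≈ 0.9010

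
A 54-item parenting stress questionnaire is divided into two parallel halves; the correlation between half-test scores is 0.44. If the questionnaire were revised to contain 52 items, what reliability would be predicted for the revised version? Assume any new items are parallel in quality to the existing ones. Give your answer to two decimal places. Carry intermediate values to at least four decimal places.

Spearman-Brown correction (n = 2): r_full = 2·0.44/(1 + 0.44) = 0.6111
Then adjust to 52 items: n = 52/54 = 0.9630
r_new = n·r_full / (1 + (n − 1)·r_full) = 0.5885 / 0.9774 ≈ 0.6021

0.60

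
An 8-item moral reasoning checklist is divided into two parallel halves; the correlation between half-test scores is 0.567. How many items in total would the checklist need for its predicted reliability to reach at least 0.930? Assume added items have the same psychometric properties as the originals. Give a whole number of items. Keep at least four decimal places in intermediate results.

r_full = 2(0.567)/(1 + 0.567) = 0.7237
n = r_tgt(1 − r_full) / [r_full(1 − r_tgt)] = 0.930 × 0.2763 / (0.7237 × 0.070) ≈ 5.0723
Items = 5.0723 × 8 ≈ 40.58 → 41

41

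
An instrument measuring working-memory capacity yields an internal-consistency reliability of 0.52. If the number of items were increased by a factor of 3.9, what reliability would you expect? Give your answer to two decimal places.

0.81

By Spearman-Brown, r_new = n r / (1 + (n − 1) r).
r_new = (3.9 × 0.52) / (1 + (3.9 − 1) × 0.52)
r_new = 2.0280 / 2.5080 ≈ 0.8086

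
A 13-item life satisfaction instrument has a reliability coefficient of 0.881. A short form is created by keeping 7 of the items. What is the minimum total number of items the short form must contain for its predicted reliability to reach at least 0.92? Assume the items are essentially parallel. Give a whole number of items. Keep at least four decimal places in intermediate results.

Short-form reliability: n = 7/13 = 0.5385; r_7 = n·r/(1+(n−1)r) ≈ 0.7995
Length factor from the short form to reach 0.92: n' = 0.92(1 − 0.7995) / [0.7995(1 − 0.92)] ≈ 2.8840
Total items = 2.8840 × 7 = 20.19, rounded up to 21.

21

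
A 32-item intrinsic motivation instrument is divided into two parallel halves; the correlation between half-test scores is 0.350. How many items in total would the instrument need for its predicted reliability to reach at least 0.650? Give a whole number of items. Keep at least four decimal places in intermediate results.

r_full = 2(0.350)/(1 + 0.350) = 0.5185
Solve Spearman-Brown for n: n = 0.650(1 − 0.5185) / [0.5185(1 − 0.650)] = 1.7246
Required items = 1.7246 × 32 = 55.19, so 56 items.

56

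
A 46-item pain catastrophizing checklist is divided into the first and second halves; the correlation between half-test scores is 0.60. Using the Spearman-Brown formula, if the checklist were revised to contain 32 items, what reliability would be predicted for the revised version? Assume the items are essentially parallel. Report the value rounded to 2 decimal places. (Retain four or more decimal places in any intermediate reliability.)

First correct the split-half correlation to full-test reliability: r_full = 2 × 0.60 / (1 + 0.60) ≈ 0.7500
Then adjust to 32 items: n = 32/46 = 0.6957
r_new = n·r_full / (1 + (n − 1)·r_full) = 0.5218 / 0.7718 ≈ 0.6761

0.68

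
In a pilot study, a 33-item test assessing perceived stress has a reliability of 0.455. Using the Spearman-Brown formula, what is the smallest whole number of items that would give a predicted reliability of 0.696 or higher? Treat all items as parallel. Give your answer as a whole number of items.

Rearranging the Spearman-Brown formula for n,
n = r_target (1 − r_old) / [ r_old (1 − r_target) ]
n = 0.696 × (1 − 0.455) / [ 0.455 × (1 − 0.696) ]
  = 0.379320 / 0.138320 = 2.7423
So the test needs 2.7423 × 33 ≈ 90.50 items; rounding up, 91.

91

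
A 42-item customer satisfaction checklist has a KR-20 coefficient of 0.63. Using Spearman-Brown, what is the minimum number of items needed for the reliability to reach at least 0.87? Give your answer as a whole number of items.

n = 0.87(1 − 0.63) / [0.63(1 − 0.87)]
  = 0.3219 / 0.0819 = 3.9304
Items needed = n × 42 = 3.9304 × 42 ≈ 165.08 → round up to 166

166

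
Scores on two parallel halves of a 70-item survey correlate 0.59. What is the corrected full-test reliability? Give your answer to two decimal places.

Apply the Spearman-Brown correction with n = 2:
r_full = 2r_hh / (1 + r_hh) = 2 × 0.59 / (1 + 0.59)
r_full = 1.1800 / 1.5900 ≈ 0.7421

0.74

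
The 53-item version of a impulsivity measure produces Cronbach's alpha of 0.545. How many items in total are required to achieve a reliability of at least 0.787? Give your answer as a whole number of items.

164

Rearranging the Spearman-Brown formula for n,
n = r_target (1 − r_old) / [ r_old (1 − r_target) ]
n = 0.787(1 − 0.545) / [0.545(1 − 0.787)]
n = 0.358085 / 0.116085 ≈ 3.0847
3.0847 × 53 = 163.49 → 164 items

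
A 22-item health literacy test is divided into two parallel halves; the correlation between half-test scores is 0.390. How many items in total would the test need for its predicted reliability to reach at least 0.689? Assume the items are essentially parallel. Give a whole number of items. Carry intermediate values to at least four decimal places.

r_full = 2(0.390)/(1 + 0.390) = 0.5612
Solve Spearman-Brown for n: n = 0.689(1 − 0.5612) / [0.5612(1 − 0.689)] = 1.7322
Required items = 1.7322 × 22 = 38.11, so 39 items.

39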